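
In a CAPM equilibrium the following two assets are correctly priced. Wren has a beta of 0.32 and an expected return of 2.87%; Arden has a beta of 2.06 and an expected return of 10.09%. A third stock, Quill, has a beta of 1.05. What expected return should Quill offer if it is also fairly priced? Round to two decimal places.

MRP (SML slope) = (10.09% − 2.87%) / (2.06 − 0.32) = 7.22% / 1.74 = 4.1494%
R_f (intercept) = 2.87% − 0.32 × 4.1494% = 1.5422%
E(R_Quill) = R_f + β × MRP = 1.5422% + 1.05 × 4.1494% = 5.90%

5.90%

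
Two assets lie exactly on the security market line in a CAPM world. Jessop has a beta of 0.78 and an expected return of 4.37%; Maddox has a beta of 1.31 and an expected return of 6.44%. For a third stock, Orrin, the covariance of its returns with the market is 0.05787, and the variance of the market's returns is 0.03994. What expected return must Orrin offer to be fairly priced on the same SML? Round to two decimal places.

6.98%

MRP = (6.44% − 4.37%) / (1.31 − 0.78) = 3.9057%
R_f = 4.37% − 0.78 × 3.9057% = 1.3236%
β_Orrin = Cov / Var(R_m) = 0.05787 / 0.03994 = 1.4489
E(R_Orrin) = R_f + β × MRP = 1.3236% + 1.4489 × 3.9057% = 6.98%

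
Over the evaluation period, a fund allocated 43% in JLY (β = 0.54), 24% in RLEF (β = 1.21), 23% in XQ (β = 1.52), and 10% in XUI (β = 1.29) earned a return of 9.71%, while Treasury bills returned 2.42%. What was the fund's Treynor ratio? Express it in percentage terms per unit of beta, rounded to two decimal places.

7.28%

β_P = 0.43×0.54 + 0.24×1.21 + 0.23×1.52 + 0.10×1.29 = 1.0012
Treynor = (R_P − R_f) / β_P = (9.71% − 2.42%) / 1.0012 = 7.29% / 1.0012 = 7.28%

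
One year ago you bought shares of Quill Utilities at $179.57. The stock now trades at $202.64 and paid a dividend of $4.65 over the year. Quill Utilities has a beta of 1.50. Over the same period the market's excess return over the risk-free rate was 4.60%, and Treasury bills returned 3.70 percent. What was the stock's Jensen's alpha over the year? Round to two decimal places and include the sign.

+4.84%

Realised HPR = (P1 + D1 − P0) / P0 = (202.64 + 4.65 − 179.57) / 179.57 = 27.72 / 179.57 = 15.4369%
CAPM required = R_f + β·MRP = 3.70% + 1.50 × 4.60% = 10.6000%
α = realised − required = 15.4369% − 10.6000% = +4.84%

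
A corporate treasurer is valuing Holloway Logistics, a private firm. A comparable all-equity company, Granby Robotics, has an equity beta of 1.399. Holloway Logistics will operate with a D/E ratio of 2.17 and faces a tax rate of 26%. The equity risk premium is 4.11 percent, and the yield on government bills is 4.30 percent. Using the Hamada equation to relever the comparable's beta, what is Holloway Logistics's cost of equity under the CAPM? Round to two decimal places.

19.28%

β_L = β_U × [1 + (1 − t)(D/E)] = 1.399 × [1 + (1 − 0.26) × 2.17]
    = 1.399 × [1 + 0.74 × 2.17] = 1.399 × 2.6058 = 3.6455
E(R) = R_f + β_L × MRP = 4.30% + 3.6455 × 4.11% = 19.28%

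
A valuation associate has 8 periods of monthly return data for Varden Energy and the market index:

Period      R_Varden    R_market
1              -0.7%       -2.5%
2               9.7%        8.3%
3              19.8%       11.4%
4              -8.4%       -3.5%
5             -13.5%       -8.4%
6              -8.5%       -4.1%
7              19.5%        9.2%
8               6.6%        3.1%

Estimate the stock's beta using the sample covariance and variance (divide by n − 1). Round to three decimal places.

Mean R_i = (-0.7 + 9.7 + 19.8 − 8.4 − 13.5 − 8.5 + 19.5 + 6.6) / 8 = 3.0625%
Mean R_m = (-2.5 + 8.3 + 11.4 − 3.5 − 8.4 − 4.1 + 9.2 + 3.1) / 8 = 1.6875%
Σ(R_i − R̄_i)(R_m − R̄_m) = 644.1463  ⇒  Cov = 644.1463 / 7 = 92.0209
Σ(R_m − R̄_m)² = 376.1888  ⇒  Var(R_m) = 376.1888 / 7 = 53.7413
β = Cov / Var(R_m) = 92.0209 / 53.7413 = 1.7123

1.712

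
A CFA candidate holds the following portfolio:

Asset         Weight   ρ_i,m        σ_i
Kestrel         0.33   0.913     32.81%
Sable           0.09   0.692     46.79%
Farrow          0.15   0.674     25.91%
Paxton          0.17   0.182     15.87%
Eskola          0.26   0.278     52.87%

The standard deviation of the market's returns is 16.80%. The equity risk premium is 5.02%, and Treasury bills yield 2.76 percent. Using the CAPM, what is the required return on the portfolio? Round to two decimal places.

8.66%

β_Kestrel = 0.913 × 32.81% / 16.80% = 1.7831
β_Sable = 0.692 × 46.79% / 16.80% = 1.9273
β_Farrow = 0.674 × 25.91% / 16.80% = 1.0395
β_Paxton = 0.182 × 15.87% / 16.80% = 0.1719
β_Eskola = 0.278 × 52.87% / 16.80% = 0.8749
β_P = Σ w_i β_i = 0.33×1.7831 + 0.09×1.9273 + 0.15×1.0395 + 0.17×0.1719 + 0.26×0.8749 = 1.1745
E(R_P) = R_f + β_P × MRP = 2.76% + 1.1745 × 5.02% = 8.66%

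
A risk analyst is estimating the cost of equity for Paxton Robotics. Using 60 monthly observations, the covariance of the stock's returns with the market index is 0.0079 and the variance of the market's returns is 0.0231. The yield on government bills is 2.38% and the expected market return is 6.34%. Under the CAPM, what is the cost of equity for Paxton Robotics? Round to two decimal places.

β = Cov(R_i, R_m) / Var(R_m) = 0.0079 / 0.0231 = 0.3420
MRP = 6.34% − 2.38% = 3.96%
E(R) = R_f + β × MRP = 2.38% + 0.3420 × 3.96% = 3.73%

3.73%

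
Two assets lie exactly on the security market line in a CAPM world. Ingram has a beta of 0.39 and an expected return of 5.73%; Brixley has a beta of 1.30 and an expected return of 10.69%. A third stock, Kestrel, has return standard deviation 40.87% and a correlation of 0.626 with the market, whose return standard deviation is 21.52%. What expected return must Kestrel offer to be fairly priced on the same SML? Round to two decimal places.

10.08%

MRP = (10.69% − 5.73%) / (1.30 − 0.39) = 5.4505%
R_f = 5.73% − 0.39 × 5.4505% = 3.6043%
β_Kestrel = ρ·σ_i/σ_m = 0.626 × 40.87 / 21.52 = 1.1889
E(R_Kestrel) = R_f + β × MRP = 3.6043% + 1.1889 × 5.4505% = 10.08%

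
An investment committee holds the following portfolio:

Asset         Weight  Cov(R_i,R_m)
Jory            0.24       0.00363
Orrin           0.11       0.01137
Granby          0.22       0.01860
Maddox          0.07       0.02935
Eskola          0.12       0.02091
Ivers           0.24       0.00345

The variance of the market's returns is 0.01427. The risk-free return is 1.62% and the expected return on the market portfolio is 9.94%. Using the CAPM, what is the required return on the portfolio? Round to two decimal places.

8.39%

β_Jory = 0.00363 / 0.01427 = 0.2544
β_Orrin = 0.01137 / 0.01427 = 0.7968
β_Granby = 0.01860 / 0.01427 = 1.3034
β_Maddox = 0.02935 / 0.01427 = 2.0568
β_Eskola = 0.02091 / 0.01427 = 1.4653
β_Ivers = 0.00345 / 0.01427 = 0.2418
β_P = Σ w_i β_i = 0.24×0.2544 + 0.11×0.7968 + 0.22×1.3034 + 0.07×2.0568 + 0.12×1.4653 + 0.24×0.2418 = 0.8133
MRP = 9.94% − 1.62% = 8.32%
E(R_P) = R_f + β_P × MRP = 1.62% + 0.8133 × 8.32% = 8.39%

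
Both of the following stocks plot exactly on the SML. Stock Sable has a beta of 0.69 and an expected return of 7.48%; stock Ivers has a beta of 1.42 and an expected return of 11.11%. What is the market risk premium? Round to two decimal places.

Both satisfy E(R) = R_f + β·MRP, so the slope of the SML is
MRP = (11.11% − 7.48%) / (1.42 − 0.69) = 3.63% / 0.73 = 4.9726%

4.97%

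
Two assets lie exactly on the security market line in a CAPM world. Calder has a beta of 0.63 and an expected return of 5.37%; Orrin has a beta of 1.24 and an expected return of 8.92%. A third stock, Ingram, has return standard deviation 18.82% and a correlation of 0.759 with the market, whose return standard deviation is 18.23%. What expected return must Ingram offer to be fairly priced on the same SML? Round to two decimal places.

6.26%

MRP = (8.92% − 5.37%) / (1.24 − 0.63) = 5.8197%
R_f = 5.37% − 0.63 × 5.8197% = 1.7036%
β_Ingram = ρ·σ_i/σ_m = 0.759 × 18.82 / 18.23 = 0.7836
E(R_Ingram) = R_f + β × MRP = 1.7036% + 0.7836 × 5.8197% = 6.26%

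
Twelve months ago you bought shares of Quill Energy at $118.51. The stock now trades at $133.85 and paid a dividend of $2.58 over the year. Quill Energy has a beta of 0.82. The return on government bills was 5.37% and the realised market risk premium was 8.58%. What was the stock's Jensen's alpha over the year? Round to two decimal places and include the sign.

Realised HPR = (P1 + D1 − P0) / P0 = (133.85 + 2.58 − 118.51) / 118.51 = 17.92 / 118.51 = 15.1211%
CAPM required = R_f + β·MRP = 5.37% + 0.82 × 8.58% = 12.4056%
α = realised − required = 15.1211% − 12.4056% = +2.72%

+2.72%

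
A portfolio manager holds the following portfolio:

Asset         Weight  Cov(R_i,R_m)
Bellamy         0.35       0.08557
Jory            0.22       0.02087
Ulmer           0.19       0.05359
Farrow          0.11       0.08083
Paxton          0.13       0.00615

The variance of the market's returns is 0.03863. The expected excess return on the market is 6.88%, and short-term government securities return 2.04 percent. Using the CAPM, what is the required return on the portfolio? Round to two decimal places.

11.73%

β_Bellamy = 0.08557 / 0.03863 = 2.2151
β_Jory = 0.02087 / 0.03863 = 0.5403
β_Ulmer = 0.05359 / 0.03863 = 1.3873
β_Farrow = 0.08083 / 0.03863 = 2.0924
β_Paxton = 0.00615 / 0.03863 = 0.1592
β_P = Σ w_i β_i = 0.35×2.2151 + 0.22×0.5403 + 0.19×1.3873 + 0.11×2.0924 + 0.13×0.1592 = 1.4086
E(R_P) = R_f + β_P × MRP = 2.04% + 1.4086 × 6.88% = 11.73%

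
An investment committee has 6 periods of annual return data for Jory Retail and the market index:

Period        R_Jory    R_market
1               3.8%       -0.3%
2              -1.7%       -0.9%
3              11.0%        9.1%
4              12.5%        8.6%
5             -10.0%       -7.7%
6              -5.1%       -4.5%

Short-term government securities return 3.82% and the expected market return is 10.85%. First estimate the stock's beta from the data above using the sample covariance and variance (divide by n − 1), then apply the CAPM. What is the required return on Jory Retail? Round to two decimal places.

12.84%

Mean R_i = (3.8 − 1.7 + 11.0 + 12.5 − 10.0 − 5.1) / 6 = 1.7500%
Mean R_m = (-0.3 − 0.9 + 9.1 + 8.6 − 7.7 − 4.5) / 6 = 0.7167%
Σ(R_i − R̄_i)(R_m − R̄_m) = 300.4150  ⇒  Cov = 300.4150 / 5 = 60.0830
Σ(R_m − R̄_m)² = 234.1283  ⇒  Var(R_m) = 234.1283 / 5 = 46.8257
β = Cov / Var(R_m) = 60.0830 / 46.8257 = 1.2831
MRP = 10.85% − 3.82% = 7.03%
E(R) = R_f + β × MRP = 3.82% + 1.2831 × 7.03% = 12.84%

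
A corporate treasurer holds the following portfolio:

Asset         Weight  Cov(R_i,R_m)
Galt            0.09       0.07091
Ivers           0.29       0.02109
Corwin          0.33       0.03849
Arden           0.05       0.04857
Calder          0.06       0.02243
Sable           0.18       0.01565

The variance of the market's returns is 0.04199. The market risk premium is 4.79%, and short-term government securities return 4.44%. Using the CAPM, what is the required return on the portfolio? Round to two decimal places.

β_Galt = 0.07091 / 0.04199 = 1.6887
β_Ivers = 0.02109 / 0.04199 = 0.5023
β_Corwin = 0.03849 / 0.04199 = 0.9166
β_Arden = 0.04857 / 0.04199 = 1.1567
β_Calder = 0.02243 / 0.04199 = 0.5342
β_Sable = 0.01565 / 0.04199 = 0.3727
β_P = Σ w_i β_i = 0.09×1.6887 + 0.29×0.5023 + 0.33×0.9166 + 0.05×1.1567 + 0.06×0.5342 + 0.18×0.3727 = 0.7571
E(R_P) = R_f + β_P × MRP = 4.44% + 0.7571 × 4.79% = 8.07%

8.07%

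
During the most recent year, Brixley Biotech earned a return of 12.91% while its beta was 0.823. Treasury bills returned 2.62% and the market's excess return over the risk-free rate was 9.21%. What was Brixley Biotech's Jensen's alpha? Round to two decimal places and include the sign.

+2.71%

CAPM benchmark = R_f + β(R_m − R_f) = 2.62% + 0.823 × 9.21% = 10.19983%
α = actual − benchmark = 12.91% − 10.19983% = +2.71%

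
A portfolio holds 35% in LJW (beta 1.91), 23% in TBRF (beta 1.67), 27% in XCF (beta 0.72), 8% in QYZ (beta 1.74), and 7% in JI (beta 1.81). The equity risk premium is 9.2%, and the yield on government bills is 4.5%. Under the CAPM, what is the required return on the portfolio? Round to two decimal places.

β_P = Σ w_i β_i = 0.35×1.91 + 0.23×1.67 + 0.27×0.72 + 0.08×1.74 + 0.07×1.81 = 1.5129
E(R_P) = R_f + β_P × MRP = 4.5% + 1.5129 × 9.2% = 18.42%

18.42%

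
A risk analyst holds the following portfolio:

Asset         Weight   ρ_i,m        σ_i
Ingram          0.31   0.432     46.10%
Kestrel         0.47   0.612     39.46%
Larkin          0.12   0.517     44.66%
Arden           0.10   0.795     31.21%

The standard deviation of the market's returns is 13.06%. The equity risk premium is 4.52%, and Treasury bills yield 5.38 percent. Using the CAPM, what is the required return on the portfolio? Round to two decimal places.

β_Ingram = 0.432 × 46.10% / 13.06% = 1.5249
β_Kestrel = 0.612 × 39.46% / 13.06% = 1.8491
β_Larkin = 0.517 × 44.66% / 13.06% = 1.7679
β_Arden = 0.795 × 31.21% / 13.06% = 1.8998
β_P = Σ w_i β_i = 0.31×1.5249 + 0.47×1.8491 + 0.12×1.7679 + 0.10×1.8998 = 1.7439
E(R_P) = R_f + β_P × MRP = 5.38% + 1.7439 × 4.52% = 13.26%

13.26%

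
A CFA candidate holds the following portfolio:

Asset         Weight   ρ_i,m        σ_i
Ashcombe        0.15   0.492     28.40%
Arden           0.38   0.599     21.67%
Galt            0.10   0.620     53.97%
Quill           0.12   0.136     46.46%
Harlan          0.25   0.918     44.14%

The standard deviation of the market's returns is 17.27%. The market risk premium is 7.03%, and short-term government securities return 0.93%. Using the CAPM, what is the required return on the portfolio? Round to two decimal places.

9.59%

β_Ashcombe = 0.492 × 28.40% / 17.27% = 0.8091
β_Arden = 0.599 × 21.67% / 17.27% = 0.7516
β_Galt = 0.620 × 53.97% / 17.27% = 1.9375
β_Quill = 0.136 × 46.46% / 17.27% = 0.3659
β_Harlan = 0.918 × 44.14% / 17.27% = 2.3463
β_P = Σ w_i β_i = 0.15×0.8091 + 0.38×0.7516 + 0.10×1.9375 + 0.12×0.3659 + 0.25×2.3463 = 1.2312
E(R_P) = R_f + β_P × MRP = 0.93% + 1.2312 × 7.03% = 9.59%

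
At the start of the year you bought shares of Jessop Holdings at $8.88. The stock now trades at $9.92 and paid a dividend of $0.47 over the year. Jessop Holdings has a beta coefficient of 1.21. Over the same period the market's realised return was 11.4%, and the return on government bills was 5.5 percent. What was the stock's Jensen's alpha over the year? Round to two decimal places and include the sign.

+4.37%

Realised HPR = (P1 + D1 − P0) / P0 = (9.92 + 0.47 − 8.88) / 8.88 = 1.51 / 8.88 = 17.0045%
MRP = 11.4% − 5.5% = 5.90%
CAPM required = R_f + β·MRP = 5.5% + 1.21 × 5.9% = 12.6390%
α = realised − required = 17.0045% − 12.6390% = +4.37%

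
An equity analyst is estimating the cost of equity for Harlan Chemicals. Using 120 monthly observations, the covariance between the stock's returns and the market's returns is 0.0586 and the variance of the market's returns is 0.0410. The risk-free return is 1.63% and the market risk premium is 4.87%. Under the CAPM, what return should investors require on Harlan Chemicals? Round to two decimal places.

β = Cov(R_i, R_m) / Var(R_m) = 0.0586 / 0.0410 = 1.4293
E(R) = R_f + β × MRP = 1.63% + 1.4293 × 4.87% = 8.59%

8.59%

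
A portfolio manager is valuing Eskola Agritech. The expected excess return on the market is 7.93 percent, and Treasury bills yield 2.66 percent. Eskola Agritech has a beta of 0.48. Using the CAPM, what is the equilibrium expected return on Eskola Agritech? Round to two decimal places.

6.47%

E(R) = R_f + β × MRP = 2.66% + 0.48 × 7.93% = 6.47%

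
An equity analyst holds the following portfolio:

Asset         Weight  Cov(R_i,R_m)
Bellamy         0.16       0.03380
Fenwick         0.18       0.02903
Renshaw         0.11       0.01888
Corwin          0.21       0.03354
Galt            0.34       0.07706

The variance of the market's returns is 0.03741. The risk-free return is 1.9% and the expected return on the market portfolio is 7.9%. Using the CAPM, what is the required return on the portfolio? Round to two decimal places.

β_Bellamy = 0.03380 / 0.03741 = 0.9035
β_Fenwick = 0.02903 / 0.03741 = 0.7760
β_Renshaw = 0.01888 / 0.03741 = 0.5047
β_Corwin = 0.03354 / 0.03741 = 0.8966
β_Galt = 0.07706 / 0.03741 = 2.0599
β_P = Σ w_i β_i = 0.16×0.9035 + 0.18×0.7760 + 0.11×0.5047 + 0.21×0.8966 + 0.34×2.0599 = 1.2284
MRP = 7.9% − 1.9% = 6.00%
E(R_P) = R_f + β_P × MRP = 1.9% + 1.2284 × 6.0% = 9.27%

9.27%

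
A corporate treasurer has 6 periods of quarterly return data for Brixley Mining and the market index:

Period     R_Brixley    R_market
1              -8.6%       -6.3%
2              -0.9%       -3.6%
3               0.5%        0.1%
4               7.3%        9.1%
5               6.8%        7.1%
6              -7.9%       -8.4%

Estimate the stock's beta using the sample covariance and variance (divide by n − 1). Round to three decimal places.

Mean R_i = (-8.6 − 0.9 + 0.5 + 7.3 + 6.8 − 7.9) / 6 = -0.4667%
Mean R_m = (-6.3 − 3.6 + 0.1 + 9.1 + 7.1 − 8.4) / 6 = -0.3333%
Σ(R_i − R̄_i)(R_m − R̄_m) = 237.6067  ⇒  Cov = 237.6067 / 5 = 47.5213
Σ(R_m − R̄_m)² = 255.7733  ⇒  Var(R_m) = 255.7733 / 5 = 51.1547
β = Cov / Var(R_m) = 47.5213 / 51.1547 = 0.9290

0.929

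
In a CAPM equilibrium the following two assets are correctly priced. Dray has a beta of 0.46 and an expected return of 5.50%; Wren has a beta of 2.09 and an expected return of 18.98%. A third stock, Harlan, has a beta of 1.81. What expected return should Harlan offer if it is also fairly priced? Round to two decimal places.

MRP (SML slope) = (18.98% − 5.50%) / (2.09 − 0.46) = 13.48% / 1.63 = 8.2699%
R_f (intercept) = 5.50% − 0.46 × 8.2699% = 1.6958%
E(R_Harlan) = R_f + β × MRP = 1.6958% + 1.81 × 8.2699% = 16.66%

16.66%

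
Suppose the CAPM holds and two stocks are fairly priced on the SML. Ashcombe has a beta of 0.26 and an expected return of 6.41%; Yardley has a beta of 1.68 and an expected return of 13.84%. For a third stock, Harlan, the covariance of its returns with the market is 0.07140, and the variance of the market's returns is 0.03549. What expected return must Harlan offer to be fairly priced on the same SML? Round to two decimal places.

MRP = (13.84% − 6.41%) / (1.68 − 0.26) = 5.2324%
R_f = 6.41% − 0.26 × 5.2324% = 5.0496%
β_Harlan = Cov / Var(R_m) = 0.07140 / 0.03549 = 2.0118
E(R_Harlan) = R_f + β × MRP = 5.0496% + 2.0118 × 5.2324% = 15.58%

15.58%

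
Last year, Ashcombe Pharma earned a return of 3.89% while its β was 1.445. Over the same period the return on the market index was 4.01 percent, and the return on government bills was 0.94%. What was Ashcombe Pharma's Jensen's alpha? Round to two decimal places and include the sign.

-1.49%

Market excess return = 4.01% − 0.94% = 3.07%
CAPM benchmark = R_f + β(R_m − R_f) = 0.94% + 1.445 × 3.07% = 5.37615%
α = actual − benchmark = 3.89% − 5.37615% = -1.49%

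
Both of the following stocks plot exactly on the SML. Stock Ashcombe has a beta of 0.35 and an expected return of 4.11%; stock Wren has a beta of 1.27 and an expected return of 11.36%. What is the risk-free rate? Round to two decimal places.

Both satisfy E(R) = R_f + β·MRP, so the slope of the SML is
MRP = (11.36% − 4.11%) / (1.27 − 0.35) = 7.25% / 0.92 = 7.8804%
R_f = E(R_Ashcombe) − β_Ashcombe·MRP = 4.11% − 0.35 × 7.8804% = 1.3519%

1.35%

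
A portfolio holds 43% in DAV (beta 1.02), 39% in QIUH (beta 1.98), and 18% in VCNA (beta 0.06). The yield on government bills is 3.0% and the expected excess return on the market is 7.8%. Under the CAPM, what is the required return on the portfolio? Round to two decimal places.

12.53%

β_P = Σ w_i β_i = 0.43×1.02 + 0.39×1.98 + 0.18×0.06 = 1.2216
E(R_P) = R_f + β_P × MRP = 3.0% + 1.2216 × 7.8% = 12.53%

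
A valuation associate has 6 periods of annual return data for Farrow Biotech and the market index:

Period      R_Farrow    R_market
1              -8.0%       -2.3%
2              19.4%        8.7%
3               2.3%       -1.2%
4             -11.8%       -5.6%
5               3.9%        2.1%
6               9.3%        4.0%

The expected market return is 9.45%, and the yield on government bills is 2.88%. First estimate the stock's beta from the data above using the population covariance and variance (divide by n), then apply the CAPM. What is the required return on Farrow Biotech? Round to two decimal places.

Mean R_i = (-8.0 + 19.4 + 2.3 − 11.8 + 3.9 + 9.3) / 6 = 2.5167%
Mean R_m = (-2.3 + 8.7 − 1.2 − 5.6 + 2.1 + 4.0) / 6 = 0.9500%
Σ(R_i − R̄_i)(R_m − R̄_m) = 281.5450  ⇒  Cov = 281.5450 / 6 = 46.9242
Σ(R_m − R̄_m)² = 128.7750  ⇒  Var(R_m) = 128.7750 / 6 = 21.4625
β = Cov / Var(R_m) = 46.9242 / 21.4625 = 2.1863
MRP = 9.45% − 2.88% = 6.57%
E(R) = R_f + β × MRP = 2.88% + 2.1863 × 6.57% = 17.24%

17.24%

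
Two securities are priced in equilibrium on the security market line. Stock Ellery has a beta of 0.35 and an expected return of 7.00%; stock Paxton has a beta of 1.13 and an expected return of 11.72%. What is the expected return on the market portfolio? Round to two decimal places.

Both satisfy E(R) = R_f + β·MRP, so the slope of the SML is
MRP = (11.72% − 7.00%) / (1.13 − 0.35) = 4.72% / 0.78 = 6.0513%
R_f = E(R_Ellery) − β_Ellery·MRP = 7.00% − 0.35 × 6.0513% = 4.8820%
E(R_m) = R_f + MRP = 4.8820% + 6.0513% = 10.93%

10.93%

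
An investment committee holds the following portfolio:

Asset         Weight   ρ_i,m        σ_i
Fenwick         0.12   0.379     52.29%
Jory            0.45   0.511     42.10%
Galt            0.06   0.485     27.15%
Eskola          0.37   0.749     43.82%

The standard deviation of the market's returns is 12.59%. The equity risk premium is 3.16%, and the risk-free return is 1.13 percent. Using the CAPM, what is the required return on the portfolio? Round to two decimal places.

7.40%

β_Fenwick = 0.379 × 52.29% / 12.59% = 1.5741
β_Jory = 0.511 × 42.10% / 12.59% = 1.7087
β_Galt = 0.485 × 27.15% / 12.59% = 1.0459
β_Eskola = 0.749 × 43.82% / 12.59% = 2.6069
β_P = Σ w_i β_i = 0.12×1.5741 + 0.45×1.7087 + 0.06×1.0459 + 0.37×2.6069 = 1.9851
E(R_P) = R_f + β_P × MRP = 1.13% + 1.9851 × 3.16% = 7.40%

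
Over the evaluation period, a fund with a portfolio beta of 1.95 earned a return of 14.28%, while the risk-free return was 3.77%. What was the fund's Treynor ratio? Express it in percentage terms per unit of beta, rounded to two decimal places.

Treynor = (R_P − R_f) / β_P = (14.28% − 3.77%) / 1.9500 = 10.51% / 1.9500 = 5.39%

5.39%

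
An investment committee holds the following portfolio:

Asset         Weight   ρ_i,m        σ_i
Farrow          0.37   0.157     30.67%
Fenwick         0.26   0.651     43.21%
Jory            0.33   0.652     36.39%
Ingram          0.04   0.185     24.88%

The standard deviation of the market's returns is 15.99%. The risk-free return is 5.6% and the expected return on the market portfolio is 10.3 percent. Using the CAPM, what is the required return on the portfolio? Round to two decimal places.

10.63%

β_Farrow = 0.157 × 30.67% / 15.99% = 0.3011
β_Fenwick = 0.651 × 43.21% / 15.99% = 1.7592
β_Jory = 0.652 × 36.39% / 15.99% = 1.4838
β_Ingram = 0.185 × 24.88% / 15.99% = 0.2879
β_P = Σ w_i β_i = 0.37×0.3011 + 0.26×1.7592 + 0.33×1.4838 + 0.04×0.2879 = 1.0700
MRP = 10.3% − 5.6% = 4.70%
E(R_P) = R_f + β_P × MRP = 5.6% + 1.0700 × 4.7% = 10.63%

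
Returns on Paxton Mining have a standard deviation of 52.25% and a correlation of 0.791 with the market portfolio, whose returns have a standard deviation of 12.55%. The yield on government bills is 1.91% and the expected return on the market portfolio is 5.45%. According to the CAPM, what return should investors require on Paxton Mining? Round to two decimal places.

β = ρ × σ_i / σ_m = 0.791 × 52.25% / 12.55% = 3.2932
MRP = 5.45% − 1.91% = 3.54%
E(R) = 1.91% + 3.2932 × 3.54% = 13.57%

13.57%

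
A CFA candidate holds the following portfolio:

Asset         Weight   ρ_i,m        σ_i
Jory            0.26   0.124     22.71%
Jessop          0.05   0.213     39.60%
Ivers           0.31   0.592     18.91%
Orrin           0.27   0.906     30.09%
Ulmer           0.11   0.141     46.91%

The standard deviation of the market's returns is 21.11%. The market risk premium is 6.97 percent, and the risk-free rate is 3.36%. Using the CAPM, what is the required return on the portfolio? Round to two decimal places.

7.56%

β_Jory = 0.124 × 22.71% / 21.11% = 0.1334
β_Jessop = 0.213 × 39.60% / 21.11% = 0.3996
β_Ivers = 0.592 × 18.91% / 21.11% = 0.5303
β_Orrin = 0.906 × 30.09% / 21.11% = 1.2914
β_Ulmer = 0.141 × 46.91% / 21.11% = 0.3133
β_P = Σ w_i β_i = 0.26×0.1334 + 0.05×0.3996 + 0.31×0.5303 + 0.27×1.2914 + 0.11×0.3133 = 0.6022
E(R_P) = R_f + β_P × MRP = 3.36% + 0.6022 × 6.97% = 7.56%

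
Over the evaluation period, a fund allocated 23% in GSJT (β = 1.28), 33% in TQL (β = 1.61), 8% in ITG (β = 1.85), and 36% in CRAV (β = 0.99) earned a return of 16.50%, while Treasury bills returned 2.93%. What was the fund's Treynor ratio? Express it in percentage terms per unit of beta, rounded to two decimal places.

10.20%

β_P = 0.23×1.28 + 0.33×1.61 + 0.08×1.85 + 0.36×0.99 = 1.3301
Treynor = (R_P − R_f) / β_P = (16.50% − 2.93%) / 1.3301 = 13.57% / 1.3301 = 10.20%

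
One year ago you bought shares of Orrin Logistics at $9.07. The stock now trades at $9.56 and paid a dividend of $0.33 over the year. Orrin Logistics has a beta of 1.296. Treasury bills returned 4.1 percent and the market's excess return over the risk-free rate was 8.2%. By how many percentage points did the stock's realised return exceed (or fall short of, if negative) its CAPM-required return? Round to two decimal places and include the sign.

Realised HPR = (P1 + D1 − P0) / P0 = (9.56 + 0.33 − 9.07) / 9.07 = 0.82 / 9.07 = 9.0408%
CAPM required = R_f + β·MRP = 4.1% + 1.296 × 8.2% = 14.7272%
α = realised − required = 9.0408% − 14.7272% = -5.69%

-5.69%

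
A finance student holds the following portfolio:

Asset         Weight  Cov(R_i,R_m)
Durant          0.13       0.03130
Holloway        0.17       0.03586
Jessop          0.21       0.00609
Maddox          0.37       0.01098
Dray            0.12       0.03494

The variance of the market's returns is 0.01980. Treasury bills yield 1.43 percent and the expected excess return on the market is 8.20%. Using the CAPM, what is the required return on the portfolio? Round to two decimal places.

9.59%

β_Durant = 0.03130 / 0.01980 = 1.5808
β_Holloway = 0.03586 / 0.01980 = 1.8111
β_Jessop = 0.00609 / 0.01980 = 0.3076
β_Maddox = 0.01098 / 0.01980 = 0.5545
β_Dray = 0.03494 / 0.01980 = 1.7646
β_P = Σ w_i β_i = 0.13×1.5808 + 0.17×1.8111 + 0.21×0.3076 + 0.37×0.5545 + 0.12×1.7646 = 0.9949
E(R_P) = R_f + β_P × MRP = 1.43% + 0.9949 × 8.20% = 9.59%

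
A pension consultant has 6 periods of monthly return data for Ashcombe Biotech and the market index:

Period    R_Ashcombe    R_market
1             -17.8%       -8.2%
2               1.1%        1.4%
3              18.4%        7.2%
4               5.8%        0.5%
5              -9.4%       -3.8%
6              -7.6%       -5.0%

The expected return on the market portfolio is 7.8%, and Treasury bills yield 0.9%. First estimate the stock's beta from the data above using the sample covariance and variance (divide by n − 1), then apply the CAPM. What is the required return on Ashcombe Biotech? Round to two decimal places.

16.69%

Mean R_i = (-17.8 + 1.1 + 18.4 + 5.8 − 9.4 − 7.6) / 6 = -1.5833%
Mean R_m = (-8.2 + 1.4 + 7.2 + 0.5 − 3.8 − 5.0) / 6 = -1.3167%
Σ(R_i − R̄_i)(R_m − R̄_m) = 344.0917  ⇒  Cov = 344.0917 / 5 = 68.8183
Σ(R_m − R̄_m)² = 150.3283  ⇒  Var(R_m) = 150.3283 / 5 = 30.0657
β = Cov / Var(R_m) = 68.8183 / 30.0657 = 2.2889
MRP = 7.8% − 0.9% = 6.90%
E(R) = R_f + β × MRP = 0.9% + 2.2889 × 6.9% = 16.69%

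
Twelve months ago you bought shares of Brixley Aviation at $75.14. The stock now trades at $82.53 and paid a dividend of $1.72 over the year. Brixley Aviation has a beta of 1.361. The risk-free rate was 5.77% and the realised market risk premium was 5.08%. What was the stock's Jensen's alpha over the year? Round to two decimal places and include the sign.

Realised HPR = (P1 + D1 − P0) / P0 = (82.53 + 1.72 − 75.14) / 75.14 = 9.11 / 75.14 = 12.1240%
CAPM required = R_f + β·MRP = 5.77% + 1.361 × 5.08% = 12.68388%
α = realised − required = 12.1240% − 12.68388% = -0.56%

-0.56%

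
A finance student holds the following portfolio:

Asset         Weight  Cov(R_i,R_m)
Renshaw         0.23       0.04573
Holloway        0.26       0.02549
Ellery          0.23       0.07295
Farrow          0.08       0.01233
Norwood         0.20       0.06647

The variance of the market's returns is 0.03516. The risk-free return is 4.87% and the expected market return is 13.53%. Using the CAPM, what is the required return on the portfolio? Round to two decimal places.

16.74%

β_Renshaw = 0.04573 / 0.03516 = 1.3006
β_Holloway = 0.02549 / 0.03516 = 0.7250
β_Ellery = 0.07295 / 0.03516 = 2.0748
β_Farrow = 0.01233 / 0.03516 = 0.3507
β_Norwood = 0.06647 / 0.03516 = 1.8905
β_P = Σ w_i β_i = 0.23×1.3006 + 0.26×0.7250 + 0.23×2.0748 + 0.08×0.3507 + 0.20×1.8905 = 1.3710
MRP = 13.53% − 4.87% = 8.66%
E(R_P) = R_f + β_P × MRP = 4.87% + 1.3710 × 8.66% = 16.74%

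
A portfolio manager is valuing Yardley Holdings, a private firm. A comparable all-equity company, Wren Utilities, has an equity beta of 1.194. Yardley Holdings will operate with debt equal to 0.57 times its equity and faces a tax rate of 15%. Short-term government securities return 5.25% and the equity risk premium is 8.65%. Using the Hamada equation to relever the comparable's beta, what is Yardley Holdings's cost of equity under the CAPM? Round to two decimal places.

20.58%

β_L = β_U × [1 + (1 − t)(D/E)] = 1.194 × [1 + (1 − 0.15) × 0.57]
    = 1.194 × [1 + 0.85 × 0.57] = 1.194 × 1.4845 = 1.7725
E(R) = R_f + β_L × MRP = 5.25% + 1.7725 × 8.65% = 20.58%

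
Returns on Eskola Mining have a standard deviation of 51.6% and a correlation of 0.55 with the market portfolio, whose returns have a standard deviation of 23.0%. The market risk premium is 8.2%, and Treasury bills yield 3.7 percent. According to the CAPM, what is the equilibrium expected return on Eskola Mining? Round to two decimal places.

13.82%

β = ρ × σ_i / σ_m = 0.55 × 51.6% / 23.0% = 1.2339
E(R) = 3.7% + 1.2339 × 8.2% = 13.82%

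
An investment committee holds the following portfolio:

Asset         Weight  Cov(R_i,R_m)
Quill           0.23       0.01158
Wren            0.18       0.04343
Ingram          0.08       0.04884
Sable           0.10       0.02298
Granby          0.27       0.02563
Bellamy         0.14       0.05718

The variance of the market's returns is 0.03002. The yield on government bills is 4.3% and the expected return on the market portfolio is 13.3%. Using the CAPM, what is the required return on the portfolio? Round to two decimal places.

β_Quill = 0.01158 / 0.03002 = 0.3857
β_Wren = 0.04343 / 0.03002 = 1.4467
β_Ingram = 0.04884 / 0.03002 = 1.6269
β_Sable = 0.02298 / 0.03002 = 0.7655
β_Granby = 0.02563 / 0.03002 = 0.8538
β_Bellamy = 0.05718 / 0.03002 = 1.9047
β_P = Σ w_i β_i = 0.23×0.3857 + 0.18×1.4467 + 0.08×1.6269 + 0.10×0.7655 + 0.27×0.8538 + 0.14×1.9047 = 1.0530
MRP = 13.3% − 4.3% = 9.00%
E(R_P) = R_f + β_P × MRP = 4.3% + 1.0530 × 9.0% = 13.78%

13.78%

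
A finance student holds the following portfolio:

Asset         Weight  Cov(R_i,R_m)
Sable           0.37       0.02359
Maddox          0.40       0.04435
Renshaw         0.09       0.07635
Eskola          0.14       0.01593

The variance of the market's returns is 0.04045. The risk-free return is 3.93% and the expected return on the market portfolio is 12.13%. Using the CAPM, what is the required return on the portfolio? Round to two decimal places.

β_Sable = 0.02359 / 0.04045 = 0.5832
β_Maddox = 0.04435 / 0.04045 = 1.0964
β_Renshaw = 0.07635 / 0.04045 = 1.8875
β_Eskola = 0.01593 / 0.04045 = 0.3938
β_P = Σ w_i β_i = 0.37×0.5832 + 0.40×1.0964 + 0.09×1.8875 + 0.14×0.3938 = 0.8794
MRP = 12.13% − 3.93% = 8.20%
E(R_P) = R_f + β_P × MRP = 3.93% + 0.8794 × 8.20% = 11.14%

11.14%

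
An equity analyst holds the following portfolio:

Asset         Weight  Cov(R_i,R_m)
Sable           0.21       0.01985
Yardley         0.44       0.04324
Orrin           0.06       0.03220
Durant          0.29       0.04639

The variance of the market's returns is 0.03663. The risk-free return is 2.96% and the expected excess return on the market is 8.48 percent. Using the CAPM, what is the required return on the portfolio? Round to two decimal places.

11.89%

β_Sable = 0.01985 / 0.03663 = 0.5419
β_Yardley = 0.04324 / 0.03663 = 1.1805
β_Orrin = 0.03220 / 0.03663 = 0.8791
β_Durant = 0.04639 / 0.03663 = 1.2664
β_P = Σ w_i β_i = 0.21×0.5419 + 0.44×1.1805 + 0.06×0.8791 + 0.29×1.2664 = 1.0532
E(R_P) = R_f + β_P × MRP = 2.96% + 1.0532 × 8.48% = 11.89%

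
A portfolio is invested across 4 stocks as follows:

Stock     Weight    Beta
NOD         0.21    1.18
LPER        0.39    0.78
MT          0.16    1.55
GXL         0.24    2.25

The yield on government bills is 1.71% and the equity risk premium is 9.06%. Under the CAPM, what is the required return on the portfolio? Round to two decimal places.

13.85%

β_P = Σ w_i β_i = 0.21×1.18 + 0.39×0.78 + 0.16×1.55 + 0.24×2.25 = 1.3400
E(R_P) = R_f + β_P × MRP = 1.71% + 1.3400 × 9.06% = 13.85%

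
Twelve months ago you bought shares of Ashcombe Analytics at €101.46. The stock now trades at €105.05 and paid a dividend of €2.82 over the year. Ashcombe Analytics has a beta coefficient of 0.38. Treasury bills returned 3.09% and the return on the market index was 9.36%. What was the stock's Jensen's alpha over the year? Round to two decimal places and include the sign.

+0.85%

Realised HPR = (P1 + D1 − P0) / P0 = (105.05 + 2.82 − 101.46) / 101.46 = 6.41 / 101.46 = 6.3178%
MRP = 9.36% − 3.09% = 6.27%
CAPM required = R_f + β·MRP = 3.09% + 0.38 × 6.27% = 5.4726%
α = realised − required = 6.3178% − 5.4726% = +0.85%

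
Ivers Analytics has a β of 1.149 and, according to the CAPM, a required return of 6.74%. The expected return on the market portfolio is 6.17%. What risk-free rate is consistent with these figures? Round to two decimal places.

2.34%

E(R) = R_f + β(E(R_m) − R_f) = R_f(1 − β) + β·E(R_m)
6.74% = R_f × (1 − 1.149) + 1.149 × 6.17%
6.74% = R_f × -0.149 + 7.08933%
R_f = (6.74% − 7.08933%) / -0.149 = 2.34%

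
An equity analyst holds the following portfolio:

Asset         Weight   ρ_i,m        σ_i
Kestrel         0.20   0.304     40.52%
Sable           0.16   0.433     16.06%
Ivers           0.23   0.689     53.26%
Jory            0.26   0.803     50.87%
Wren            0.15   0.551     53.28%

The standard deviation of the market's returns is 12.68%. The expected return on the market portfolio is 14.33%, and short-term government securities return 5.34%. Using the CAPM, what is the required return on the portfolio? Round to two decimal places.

β_Kestrel = 0.304 × 40.52% / 12.68% = 0.9715
β_Sable = 0.433 × 16.06% / 12.68% = 0.5484
β_Ivers = 0.689 × 53.26% / 12.68% = 2.8940
β_Jory = 0.803 × 50.87% / 12.68% = 3.2215
β_Wren = 0.551 × 53.28% / 12.68% = 2.3152
β_P = Σ w_i β_i = 0.20×0.9715 + 0.16×0.5484 + 0.23×2.8940 + 0.26×3.2215 + 0.15×2.3152 = 2.1325
MRP = 14.33% − 5.34% = 8.99%
E(R_P) = R_f + β_P × MRP = 5.34% + 2.1325 × 8.99% = 24.51%

24.51%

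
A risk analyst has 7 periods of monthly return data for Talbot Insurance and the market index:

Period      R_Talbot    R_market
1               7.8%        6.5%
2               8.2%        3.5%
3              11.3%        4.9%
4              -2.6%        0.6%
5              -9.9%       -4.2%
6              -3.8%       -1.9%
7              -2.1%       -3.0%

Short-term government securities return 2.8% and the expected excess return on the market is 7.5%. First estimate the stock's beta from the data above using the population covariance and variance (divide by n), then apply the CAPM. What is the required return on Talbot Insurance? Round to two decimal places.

15.89%

Mean R_i = (7.8 + 8.2 + 11.3 − 2.6 − 9.9 − 3.8 − 2.1) / 7 = 1.2714%
Mean R_m = (6.5 + 3.5 + 4.9 + 0.6 − 4.2 − 1.9 − 3.0) / 7 = 0.9143%
Σ(R_i − R̄_i)(R_m − R̄_m) = 180.1729  ⇒  Cov = 180.1729 / 7 = 25.7390
Σ(R_m − R̄_m)² = 103.2686  ⇒  Var(R_m) = 103.2686 / 7 = 14.7527
β = Cov / Var(R_m) = 25.7390 / 14.7527 = 1.7447
E(R) = R_f + β × MRP = 2.8% + 1.7447 × 7.5% = 15.89%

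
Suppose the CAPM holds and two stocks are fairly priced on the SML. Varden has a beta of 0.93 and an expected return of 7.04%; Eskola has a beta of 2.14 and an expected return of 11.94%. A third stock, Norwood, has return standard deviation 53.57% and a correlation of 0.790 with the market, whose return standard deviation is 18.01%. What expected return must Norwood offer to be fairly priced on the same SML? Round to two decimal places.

12.79%

MRP = (11.94% − 7.04%) / (2.14 − 0.93) = 4.0496%
R_f = 7.04% − 0.93 × 4.0496% = 3.2739%
β_Norwood = ρ·σ_i/σ_m = 0.790 × 53.57 / 18.01 = 2.3498
E(R_Norwood) = R_f + β × MRP = 3.2739% + 2.3498 × 4.0496% = 12.79%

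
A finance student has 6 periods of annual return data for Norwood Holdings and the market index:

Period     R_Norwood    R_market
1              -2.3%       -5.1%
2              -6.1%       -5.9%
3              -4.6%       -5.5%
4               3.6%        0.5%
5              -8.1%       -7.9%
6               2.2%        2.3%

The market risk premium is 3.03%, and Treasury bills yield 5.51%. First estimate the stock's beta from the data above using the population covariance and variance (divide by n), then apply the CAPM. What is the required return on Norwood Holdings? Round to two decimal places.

Mean R_i = (-2.3 − 6.1 − 4.6 + 3.6 − 8.1 + 2.2) / 6 = -2.5500%
Mean R_m = (-5.1 − 5.9 − 5.5 + 0.5 − 7.9 + 2.3) / 6 = -3.6000%
Σ(R_i − R̄_i)(R_m − R̄_m) = 88.7900  ⇒  Cov = 88.7900 / 6 = 14.7983
Σ(R_m − R̄_m)² = 81.2600  ⇒  Var(R_m) = 81.2600 / 6 = 13.5433
β = Cov / Var(R_m) = 14.7983 / 13.5433 = 1.0927
E(R) = R_f + β × MRP = 5.51% + 1.0927 × 3.03% = 8.82%

8.82%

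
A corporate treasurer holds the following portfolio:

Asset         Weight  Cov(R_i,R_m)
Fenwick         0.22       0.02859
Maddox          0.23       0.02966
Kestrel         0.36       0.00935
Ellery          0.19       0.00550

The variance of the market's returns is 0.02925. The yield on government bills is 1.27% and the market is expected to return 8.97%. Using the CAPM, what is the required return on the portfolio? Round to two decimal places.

5.88%

β_Fenwick = 0.02859 / 0.02925 = 0.9774
β_Maddox = 0.02966 / 0.02925 = 1.0140
β_Kestrel = 0.00935 / 0.02925 = 0.3197
β_Ellery = 0.00550 / 0.02925 = 0.1880
β_P = Σ w_i β_i = 0.22×0.9774 + 0.23×1.0140 + 0.36×0.3197 + 0.19×0.1880 = 0.5991
MRP = 8.97% − 1.27% = 7.70%
E(R_P) = R_f + β_P × MRP = 1.27% + 0.5991 × 7.70% = 5.88%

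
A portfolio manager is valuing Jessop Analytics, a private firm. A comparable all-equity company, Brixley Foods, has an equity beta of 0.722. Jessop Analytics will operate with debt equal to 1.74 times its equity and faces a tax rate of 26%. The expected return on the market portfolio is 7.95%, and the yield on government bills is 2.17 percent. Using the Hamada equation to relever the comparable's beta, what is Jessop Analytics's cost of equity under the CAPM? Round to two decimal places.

β_L = β_U × [1 + (1 − t)(D/E)] = 0.722 × [1 + (1 − 0.26) × 1.74]
    = 0.722 × [1 + 0.74 × 1.74] = 0.722 × 2.2876 = 1.6516
MRP = 7.95% − 2.17% = 5.78%
E(R) = R_f + β_L × MRP = 2.17% + 1.6516 × 5.78% = 11.72%

11.72%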